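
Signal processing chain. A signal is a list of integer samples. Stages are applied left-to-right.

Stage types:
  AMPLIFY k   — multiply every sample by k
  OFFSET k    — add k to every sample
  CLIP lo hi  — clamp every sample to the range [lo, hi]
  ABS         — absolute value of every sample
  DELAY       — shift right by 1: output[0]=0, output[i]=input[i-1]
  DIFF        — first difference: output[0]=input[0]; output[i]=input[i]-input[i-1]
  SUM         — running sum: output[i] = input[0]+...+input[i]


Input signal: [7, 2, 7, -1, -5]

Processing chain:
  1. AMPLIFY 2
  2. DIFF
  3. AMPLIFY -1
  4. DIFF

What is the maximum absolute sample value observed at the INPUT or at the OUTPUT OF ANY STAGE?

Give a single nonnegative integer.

Answer: 26

Derivation:
Input: [7, 2, 7, -1, -5] (max |s|=7)
Stage 1 (AMPLIFY 2): 7*2=14, 2*2=4, 7*2=14, -1*2=-2, -5*2=-10 -> [14, 4, 14, -2, -10] (max |s|=14)
Stage 2 (DIFF): s[0]=14, 4-14=-10, 14-4=10, -2-14=-16, -10--2=-8 -> [14, -10, 10, -16, -8] (max |s|=16)
Stage 3 (AMPLIFY -1): 14*-1=-14, -10*-1=10, 10*-1=-10, -16*-1=16, -8*-1=8 -> [-14, 10, -10, 16, 8] (max |s|=16)
Stage 4 (DIFF): s[0]=-14, 10--14=24, -10-10=-20, 16--10=26, 8-16=-8 -> [-14, 24, -20, 26, -8] (max |s|=26)
Overall max amplitude: 26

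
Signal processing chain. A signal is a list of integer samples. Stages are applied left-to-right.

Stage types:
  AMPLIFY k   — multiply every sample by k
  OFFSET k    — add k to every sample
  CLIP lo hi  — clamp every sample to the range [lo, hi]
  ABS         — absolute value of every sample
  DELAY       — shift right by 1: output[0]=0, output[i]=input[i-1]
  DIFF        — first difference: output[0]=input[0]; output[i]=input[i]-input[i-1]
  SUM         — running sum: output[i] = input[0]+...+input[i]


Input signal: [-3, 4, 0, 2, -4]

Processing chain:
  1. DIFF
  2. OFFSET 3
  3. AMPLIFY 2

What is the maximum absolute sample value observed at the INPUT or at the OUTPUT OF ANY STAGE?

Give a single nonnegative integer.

Input: [-3, 4, 0, 2, -4] (max |s|=4)
Stage 1 (DIFF): s[0]=-3, 4--3=7, 0-4=-4, 2-0=2, -4-2=-6 -> [-3, 7, -4, 2, -6] (max |s|=7)
Stage 2 (OFFSET 3): -3+3=0, 7+3=10, -4+3=-1, 2+3=5, -6+3=-3 -> [0, 10, -1, 5, -3] (max |s|=10)
Stage 3 (AMPLIFY 2): 0*2=0, 10*2=20, -1*2=-2, 5*2=10, -3*2=-6 -> [0, 20, -2, 10, -6] (max |s|=20)
Overall max amplitude: 20

Answer: 20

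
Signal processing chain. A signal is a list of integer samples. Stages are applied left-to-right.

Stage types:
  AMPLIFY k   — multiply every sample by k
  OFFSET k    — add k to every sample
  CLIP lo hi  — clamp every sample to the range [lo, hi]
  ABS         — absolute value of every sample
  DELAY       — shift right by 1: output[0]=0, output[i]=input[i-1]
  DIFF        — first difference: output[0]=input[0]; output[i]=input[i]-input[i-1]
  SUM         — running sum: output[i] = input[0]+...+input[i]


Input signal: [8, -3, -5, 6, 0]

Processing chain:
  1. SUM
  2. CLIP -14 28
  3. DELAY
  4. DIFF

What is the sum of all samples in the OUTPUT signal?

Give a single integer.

Input: [8, -3, -5, 6, 0]
Stage 1 (SUM): sum[0..0]=8, sum[0..1]=5, sum[0..2]=0, sum[0..3]=6, sum[0..4]=6 -> [8, 5, 0, 6, 6]
Stage 2 (CLIP -14 28): clip(8,-14,28)=8, clip(5,-14,28)=5, clip(0,-14,28)=0, clip(6,-14,28)=6, clip(6,-14,28)=6 -> [8, 5, 0, 6, 6]
Stage 3 (DELAY): [0, 8, 5, 0, 6] = [0, 8, 5, 0, 6] -> [0, 8, 5, 0, 6]
Stage 4 (DIFF): s[0]=0, 8-0=8, 5-8=-3, 0-5=-5, 6-0=6 -> [0, 8, -3, -5, 6]
Output sum: 6

Answer: 6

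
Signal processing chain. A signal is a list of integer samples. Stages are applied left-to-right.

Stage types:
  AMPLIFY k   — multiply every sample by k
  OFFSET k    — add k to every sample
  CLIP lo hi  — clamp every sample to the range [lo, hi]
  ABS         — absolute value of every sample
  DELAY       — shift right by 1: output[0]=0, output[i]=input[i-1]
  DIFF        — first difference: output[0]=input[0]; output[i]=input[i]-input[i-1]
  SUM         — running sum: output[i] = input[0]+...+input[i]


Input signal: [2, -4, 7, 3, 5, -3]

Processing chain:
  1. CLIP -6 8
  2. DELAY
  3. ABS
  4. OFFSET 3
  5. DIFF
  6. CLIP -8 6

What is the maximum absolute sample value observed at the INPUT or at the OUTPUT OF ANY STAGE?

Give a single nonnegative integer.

Answer: 10

Derivation:
Input: [2, -4, 7, 3, 5, -3] (max |s|=7)
Stage 1 (CLIP -6 8): clip(2,-6,8)=2, clip(-4,-6,8)=-4, clip(7,-6,8)=7, clip(3,-6,8)=3, clip(5,-6,8)=5, clip(-3,-6,8)=-3 -> [2, -4, 7, 3, 5, -3] (max |s|=7)
Stage 2 (DELAY): [0, 2, -4, 7, 3, 5] = [0, 2, -4, 7, 3, 5] -> [0, 2, -4, 7, 3, 5] (max |s|=7)
Stage 3 (ABS): |0|=0, |2|=2, |-4|=4, |7|=7, |3|=3, |5|=5 -> [0, 2, 4, 7, 3, 5] (max |s|=7)
Stage 4 (OFFSET 3): 0+3=3, 2+3=5, 4+3=7, 7+3=10, 3+3=6, 5+3=8 -> [3, 5, 7, 10, 6, 8] (max |s|=10)
Stage 5 (DIFF): s[0]=3, 5-3=2, 7-5=2, 10-7=3, 6-10=-4, 8-6=2 -> [3, 2, 2, 3, -4, 2] (max |s|=4)
Stage 6 (CLIP -8 6): clip(3,-8,6)=3, clip(2,-8,6)=2, clip(2,-8,6)=2, clip(3,-8,6)=3, clip(-4,-8,6)=-4, clip(2,-8,6)=2 -> [3, 2, 2, 3, -4, 2] (max |s|=4)
Overall max amplitude: 10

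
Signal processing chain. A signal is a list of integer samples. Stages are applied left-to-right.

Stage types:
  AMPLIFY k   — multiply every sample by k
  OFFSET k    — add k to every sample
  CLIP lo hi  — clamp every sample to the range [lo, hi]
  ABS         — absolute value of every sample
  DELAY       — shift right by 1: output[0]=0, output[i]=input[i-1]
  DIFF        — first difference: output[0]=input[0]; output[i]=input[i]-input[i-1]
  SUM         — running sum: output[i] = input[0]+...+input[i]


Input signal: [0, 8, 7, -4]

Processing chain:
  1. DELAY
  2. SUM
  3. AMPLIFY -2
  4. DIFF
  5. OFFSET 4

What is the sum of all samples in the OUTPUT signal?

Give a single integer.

Input: [0, 8, 7, -4]
Stage 1 (DELAY): [0, 0, 8, 7] = [0, 0, 8, 7] -> [0, 0, 8, 7]
Stage 2 (SUM): sum[0..0]=0, sum[0..1]=0, sum[0..2]=8, sum[0..3]=15 -> [0, 0, 8, 15]
Stage 3 (AMPLIFY -2): 0*-2=0, 0*-2=0, 8*-2=-16, 15*-2=-30 -> [0, 0, -16, -30]
Stage 4 (DIFF): s[0]=0, 0-0=0, -16-0=-16, -30--16=-14 -> [0, 0, -16, -14]
Stage 5 (OFFSET 4): 0+4=4, 0+4=4, -16+4=-12, -14+4=-10 -> [4, 4, -12, -10]
Output sum: -14

Answer: -14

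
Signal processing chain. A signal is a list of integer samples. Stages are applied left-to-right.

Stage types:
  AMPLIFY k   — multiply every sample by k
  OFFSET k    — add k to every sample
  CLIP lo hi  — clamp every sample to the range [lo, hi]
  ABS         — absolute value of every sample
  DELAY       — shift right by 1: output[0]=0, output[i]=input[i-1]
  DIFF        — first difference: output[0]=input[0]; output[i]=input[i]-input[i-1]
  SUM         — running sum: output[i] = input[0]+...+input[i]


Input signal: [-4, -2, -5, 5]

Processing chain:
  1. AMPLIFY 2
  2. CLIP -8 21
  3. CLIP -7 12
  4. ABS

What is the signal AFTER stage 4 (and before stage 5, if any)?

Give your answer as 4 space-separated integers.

Input: [-4, -2, -5, 5]
Stage 1 (AMPLIFY 2): -4*2=-8, -2*2=-4, -5*2=-10, 5*2=10 -> [-8, -4, -10, 10]
Stage 2 (CLIP -8 21): clip(-8,-8,21)=-8, clip(-4,-8,21)=-4, clip(-10,-8,21)=-8, clip(10,-8,21)=10 -> [-8, -4, -8, 10]
Stage 3 (CLIP -7 12): clip(-8,-7,12)=-7, clip(-4,-7,12)=-4, clip(-8,-7,12)=-7, clip(10,-7,12)=10 -> [-7, -4, -7, 10]
Stage 4 (ABS): |-7|=7, |-4|=4, |-7|=7, |10|=10 -> [7, 4, 7, 10]

Answer: 7 4 7 10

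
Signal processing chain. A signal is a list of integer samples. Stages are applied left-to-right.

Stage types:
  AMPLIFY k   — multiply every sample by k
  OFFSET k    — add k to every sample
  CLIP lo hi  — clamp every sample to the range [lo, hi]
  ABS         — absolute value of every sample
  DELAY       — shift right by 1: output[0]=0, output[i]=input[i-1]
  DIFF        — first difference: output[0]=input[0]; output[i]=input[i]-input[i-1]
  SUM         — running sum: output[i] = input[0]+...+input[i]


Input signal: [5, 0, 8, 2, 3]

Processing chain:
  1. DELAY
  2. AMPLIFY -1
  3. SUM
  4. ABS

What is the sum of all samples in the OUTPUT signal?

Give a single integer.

Input: [5, 0, 8, 2, 3]
Stage 1 (DELAY): [0, 5, 0, 8, 2] = [0, 5, 0, 8, 2] -> [0, 5, 0, 8, 2]
Stage 2 (AMPLIFY -1): 0*-1=0, 5*-1=-5, 0*-1=0, 8*-1=-8, 2*-1=-2 -> [0, -5, 0, -8, -2]
Stage 3 (SUM): sum[0..0]=0, sum[0..1]=-5, sum[0..2]=-5, sum[0..3]=-13, sum[0..4]=-15 -> [0, -5, -5, -13, -15]
Stage 4 (ABS): |0|=0, |-5|=5, |-5|=5, |-13|=13, |-15|=15 -> [0, 5, 5, 13, 15]
Output sum: 38

Answer: 38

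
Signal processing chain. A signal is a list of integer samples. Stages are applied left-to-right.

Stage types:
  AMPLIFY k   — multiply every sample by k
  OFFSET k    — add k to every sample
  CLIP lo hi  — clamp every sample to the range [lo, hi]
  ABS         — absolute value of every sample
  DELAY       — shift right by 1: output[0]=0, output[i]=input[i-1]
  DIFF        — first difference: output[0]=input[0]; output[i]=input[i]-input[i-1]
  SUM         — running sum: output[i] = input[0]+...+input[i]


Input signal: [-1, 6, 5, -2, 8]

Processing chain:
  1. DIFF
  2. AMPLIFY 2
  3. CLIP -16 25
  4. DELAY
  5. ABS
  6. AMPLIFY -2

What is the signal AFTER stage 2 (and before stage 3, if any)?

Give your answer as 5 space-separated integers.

Input: [-1, 6, 5, -2, 8]
Stage 1 (DIFF): s[0]=-1, 6--1=7, 5-6=-1, -2-5=-7, 8--2=10 -> [-1, 7, -1, -7, 10]
Stage 2 (AMPLIFY 2): -1*2=-2, 7*2=14, -1*2=-2, -7*2=-14, 10*2=20 -> [-2, 14, -2, -14, 20]

Answer: -2 14 -2 -14 20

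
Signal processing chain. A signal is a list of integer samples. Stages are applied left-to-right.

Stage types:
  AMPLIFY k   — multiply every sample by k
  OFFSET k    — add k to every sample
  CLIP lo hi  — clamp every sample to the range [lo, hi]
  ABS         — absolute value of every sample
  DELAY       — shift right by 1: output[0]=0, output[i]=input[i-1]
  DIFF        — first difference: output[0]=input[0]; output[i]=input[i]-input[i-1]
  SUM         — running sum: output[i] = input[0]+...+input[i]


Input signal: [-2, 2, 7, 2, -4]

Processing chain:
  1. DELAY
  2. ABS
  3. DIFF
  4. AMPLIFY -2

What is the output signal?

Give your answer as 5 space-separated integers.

Answer: 0 -4 0 -10 10

Derivation:
Input: [-2, 2, 7, 2, -4]
Stage 1 (DELAY): [0, -2, 2, 7, 2] = [0, -2, 2, 7, 2] -> [0, -2, 2, 7, 2]
Stage 2 (ABS): |0|=0, |-2|=2, |2|=2, |7|=7, |2|=2 -> [0, 2, 2, 7, 2]
Stage 3 (DIFF): s[0]=0, 2-0=2, 2-2=0, 7-2=5, 2-7=-5 -> [0, 2, 0, 5, -5]
Stage 4 (AMPLIFY -2): 0*-2=0, 2*-2=-4, 0*-2=0, 5*-2=-10, -5*-2=10 -> [0, -4, 0, -10, 10]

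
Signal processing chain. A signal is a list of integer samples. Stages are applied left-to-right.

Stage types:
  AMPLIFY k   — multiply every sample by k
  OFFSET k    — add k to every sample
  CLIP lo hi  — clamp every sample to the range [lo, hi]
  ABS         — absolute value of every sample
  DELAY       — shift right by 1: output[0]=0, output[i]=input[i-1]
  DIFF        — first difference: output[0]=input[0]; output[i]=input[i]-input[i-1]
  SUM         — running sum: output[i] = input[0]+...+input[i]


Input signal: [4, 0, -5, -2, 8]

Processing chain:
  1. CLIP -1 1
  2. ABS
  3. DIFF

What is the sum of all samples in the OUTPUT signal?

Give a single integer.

Input: [4, 0, -5, -2, 8]
Stage 1 (CLIP -1 1): clip(4,-1,1)=1, clip(0,-1,1)=0, clip(-5,-1,1)=-1, clip(-2,-1,1)=-1, clip(8,-1,1)=1 -> [1, 0, -1, -1, 1]
Stage 2 (ABS): |1|=1, |0|=0, |-1|=1, |-1|=1, |1|=1 -> [1, 0, 1, 1, 1]
Stage 3 (DIFF): s[0]=1, 0-1=-1, 1-0=1, 1-1=0, 1-1=0 -> [1, -1, 1, 0, 0]
Output sum: 1

Answer: 1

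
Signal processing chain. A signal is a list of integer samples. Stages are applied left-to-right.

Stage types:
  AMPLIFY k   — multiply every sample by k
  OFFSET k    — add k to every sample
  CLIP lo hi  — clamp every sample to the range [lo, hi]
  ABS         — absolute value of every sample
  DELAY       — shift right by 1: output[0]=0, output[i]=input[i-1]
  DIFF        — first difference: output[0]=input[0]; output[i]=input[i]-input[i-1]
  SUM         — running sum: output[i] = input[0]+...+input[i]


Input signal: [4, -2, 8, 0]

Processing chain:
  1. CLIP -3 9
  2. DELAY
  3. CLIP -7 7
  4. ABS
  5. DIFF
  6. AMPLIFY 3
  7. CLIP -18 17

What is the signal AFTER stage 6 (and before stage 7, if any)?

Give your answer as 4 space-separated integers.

Input: [4, -2, 8, 0]
Stage 1 (CLIP -3 9): clip(4,-3,9)=4, clip(-2,-3,9)=-2, clip(8,-3,9)=8, clip(0,-3,9)=0 -> [4, -2, 8, 0]
Stage 2 (DELAY): [0, 4, -2, 8] = [0, 4, -2, 8] -> [0, 4, -2, 8]
Stage 3 (CLIP -7 7): clip(0,-7,7)=0, clip(4,-7,7)=4, clip(-2,-7,7)=-2, clip(8,-7,7)=7 -> [0, 4, -2, 7]
Stage 4 (ABS): |0|=0, |4|=4, |-2|=2, |7|=7 -> [0, 4, 2, 7]
Stage 5 (DIFF): s[0]=0, 4-0=4, 2-4=-2, 7-2=5 -> [0, 4, -2, 5]
Stage 6 (AMPLIFY 3): 0*3=0, 4*3=12, -2*3=-6, 5*3=15 -> [0, 12, -6, 15]

Answer: 0 12 -6 15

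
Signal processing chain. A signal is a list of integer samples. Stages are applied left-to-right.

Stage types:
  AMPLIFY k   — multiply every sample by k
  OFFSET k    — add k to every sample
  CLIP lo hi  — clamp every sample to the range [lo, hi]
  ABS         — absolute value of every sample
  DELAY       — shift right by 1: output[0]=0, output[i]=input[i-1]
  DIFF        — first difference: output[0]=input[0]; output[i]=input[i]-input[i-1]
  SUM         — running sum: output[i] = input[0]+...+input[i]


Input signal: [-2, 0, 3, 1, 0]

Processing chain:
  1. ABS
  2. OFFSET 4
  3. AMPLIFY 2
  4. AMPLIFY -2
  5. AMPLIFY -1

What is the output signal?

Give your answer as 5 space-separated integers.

Answer: 24 16 28 20 16

Derivation:
Input: [-2, 0, 3, 1, 0]
Stage 1 (ABS): |-2|=2, |0|=0, |3|=3, |1|=1, |0|=0 -> [2, 0, 3, 1, 0]
Stage 2 (OFFSET 4): 2+4=6, 0+4=4, 3+4=7, 1+4=5, 0+4=4 -> [6, 4, 7, 5, 4]
Stage 3 (AMPLIFY 2): 6*2=12, 4*2=8, 7*2=14, 5*2=10, 4*2=8 -> [12, 8, 14, 10, 8]
Stage 4 (AMPLIFY -2): 12*-2=-24, 8*-2=-16, 14*-2=-28, 10*-2=-20, 8*-2=-16 -> [-24, -16, -28, -20, -16]
Stage 5 (AMPLIFY -1): -24*-1=24, -16*-1=16, -28*-1=28, -20*-1=20, -16*-1=16 -> [24, 16, 28, 20, 16]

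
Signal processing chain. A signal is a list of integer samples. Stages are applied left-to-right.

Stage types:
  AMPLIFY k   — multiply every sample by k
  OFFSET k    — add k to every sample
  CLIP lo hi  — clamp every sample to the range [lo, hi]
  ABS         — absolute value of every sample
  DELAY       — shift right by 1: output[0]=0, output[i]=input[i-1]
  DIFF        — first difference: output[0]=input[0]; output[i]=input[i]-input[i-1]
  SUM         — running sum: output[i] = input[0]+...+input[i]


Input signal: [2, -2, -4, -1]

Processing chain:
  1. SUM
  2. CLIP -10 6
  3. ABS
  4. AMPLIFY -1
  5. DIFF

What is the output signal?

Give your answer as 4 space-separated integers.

Input: [2, -2, -4, -1]
Stage 1 (SUM): sum[0..0]=2, sum[0..1]=0, sum[0..2]=-4, sum[0..3]=-5 -> [2, 0, -4, -5]
Stage 2 (CLIP -10 6): clip(2,-10,6)=2, clip(0,-10,6)=0, clip(-4,-10,6)=-4, clip(-5,-10,6)=-5 -> [2, 0, -4, -5]
Stage 3 (ABS): |2|=2, |0|=0, |-4|=4, |-5|=5 -> [2, 0, 4, 5]
Stage 4 (AMPLIFY -1): 2*-1=-2, 0*-1=0, 4*-1=-4, 5*-1=-5 -> [-2, 0, -4, -5]
Stage 5 (DIFF): s[0]=-2, 0--2=2, -4-0=-4, -5--4=-1 -> [-2, 2, -4, -1]

Answer: -2 2 -4 -1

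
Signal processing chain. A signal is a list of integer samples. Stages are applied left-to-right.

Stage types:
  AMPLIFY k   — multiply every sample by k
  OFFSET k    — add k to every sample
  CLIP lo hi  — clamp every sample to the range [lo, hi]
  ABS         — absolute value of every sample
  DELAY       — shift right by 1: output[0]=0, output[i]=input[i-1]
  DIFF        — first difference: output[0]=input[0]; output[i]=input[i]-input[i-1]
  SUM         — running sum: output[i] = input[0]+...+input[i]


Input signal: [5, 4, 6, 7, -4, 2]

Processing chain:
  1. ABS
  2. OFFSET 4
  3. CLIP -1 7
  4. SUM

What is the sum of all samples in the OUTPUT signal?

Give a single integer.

Input: [5, 4, 6, 7, -4, 2]
Stage 1 (ABS): |5|=5, |4|=4, |6|=6, |7|=7, |-4|=4, |2|=2 -> [5, 4, 6, 7, 4, 2]
Stage 2 (OFFSET 4): 5+4=9, 4+4=8, 6+4=10, 7+4=11, 4+4=8, 2+4=6 -> [9, 8, 10, 11, 8, 6]
Stage 3 (CLIP -1 7): clip(9,-1,7)=7, clip(8,-1,7)=7, clip(10,-1,7)=7, clip(11,-1,7)=7, clip(8,-1,7)=7, clip(6,-1,7)=6 -> [7, 7, 7, 7, 7, 6]
Stage 4 (SUM): sum[0..0]=7, sum[0..1]=14, sum[0..2]=21, sum[0..3]=28, sum[0..4]=35, sum[0..5]=41 -> [7, 14, 21, 28, 35, 41]
Output sum: 146

Answer: 146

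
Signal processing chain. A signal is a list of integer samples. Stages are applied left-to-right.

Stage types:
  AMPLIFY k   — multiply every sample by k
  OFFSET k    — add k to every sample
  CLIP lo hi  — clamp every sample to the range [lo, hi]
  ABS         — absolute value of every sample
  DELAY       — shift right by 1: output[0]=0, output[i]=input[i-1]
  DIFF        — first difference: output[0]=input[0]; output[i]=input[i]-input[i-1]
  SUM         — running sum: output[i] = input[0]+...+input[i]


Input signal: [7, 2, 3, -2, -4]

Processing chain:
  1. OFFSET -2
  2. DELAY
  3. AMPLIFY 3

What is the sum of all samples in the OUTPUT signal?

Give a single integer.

Answer: 6

Derivation:
Input: [7, 2, 3, -2, -4]
Stage 1 (OFFSET -2): 7+-2=5, 2+-2=0, 3+-2=1, -2+-2=-4, -4+-2=-6 -> [5, 0, 1, -4, -6]
Stage 2 (DELAY): [0, 5, 0, 1, -4] = [0, 5, 0, 1, -4] -> [0, 5, 0, 1, -4]
Stage 3 (AMPLIFY 3): 0*3=0, 5*3=15, 0*3=0, 1*3=3, -4*3=-12 -> [0, 15, 0, 3, -12]
Output sum: 6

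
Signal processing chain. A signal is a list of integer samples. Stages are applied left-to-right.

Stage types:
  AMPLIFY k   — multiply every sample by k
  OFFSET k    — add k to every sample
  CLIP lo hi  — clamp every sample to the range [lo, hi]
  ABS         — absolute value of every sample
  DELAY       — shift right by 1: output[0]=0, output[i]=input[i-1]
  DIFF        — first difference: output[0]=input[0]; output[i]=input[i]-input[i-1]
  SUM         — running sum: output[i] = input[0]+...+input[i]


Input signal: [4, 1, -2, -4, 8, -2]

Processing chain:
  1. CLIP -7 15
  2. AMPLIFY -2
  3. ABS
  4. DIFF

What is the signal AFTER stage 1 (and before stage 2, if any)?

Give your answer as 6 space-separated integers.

Answer: 4 1 -2 -4 8 -2

Derivation:
Input: [4, 1, -2, -4, 8, -2]
Stage 1 (CLIP -7 15): clip(4,-7,15)=4, clip(1,-7,15)=1, clip(-2,-7,15)=-2, clip(-4,-7,15)=-4, clip(8,-7,15)=8, clip(-2,-7,15)=-2 -> [4, 1, -2, -4, 8, -2]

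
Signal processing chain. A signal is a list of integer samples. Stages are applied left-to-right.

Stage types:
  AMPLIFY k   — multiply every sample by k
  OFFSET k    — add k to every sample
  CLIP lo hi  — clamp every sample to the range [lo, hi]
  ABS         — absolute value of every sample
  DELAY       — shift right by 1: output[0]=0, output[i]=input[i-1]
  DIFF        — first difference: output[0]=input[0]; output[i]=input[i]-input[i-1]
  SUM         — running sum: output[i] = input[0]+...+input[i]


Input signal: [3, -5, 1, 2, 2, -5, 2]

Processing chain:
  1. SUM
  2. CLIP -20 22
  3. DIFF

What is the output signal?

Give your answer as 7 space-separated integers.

Answer: 3 -5 1 2 2 -5 2

Derivation:
Input: [3, -5, 1, 2, 2, -5, 2]
Stage 1 (SUM): sum[0..0]=3, sum[0..1]=-2, sum[0..2]=-1, sum[0..3]=1, sum[0..4]=3, sum[0..5]=-2, sum[0..6]=0 -> [3, -2, -1, 1, 3, -2, 0]
Stage 2 (CLIP -20 22): clip(3,-20,22)=3, clip(-2,-20,22)=-2, clip(-1,-20,22)=-1, clip(1,-20,22)=1, clip(3,-20,22)=3, clip(-2,-20,22)=-2, clip(0,-20,22)=0 -> [3, -2, -1, 1, 3, -2, 0]
Stage 3 (DIFF): s[0]=3, -2-3=-5, -1--2=1, 1--1=2, 3-1=2, -2-3=-5, 0--2=2 -> [3, -5, 1, 2, 2, -5, 2]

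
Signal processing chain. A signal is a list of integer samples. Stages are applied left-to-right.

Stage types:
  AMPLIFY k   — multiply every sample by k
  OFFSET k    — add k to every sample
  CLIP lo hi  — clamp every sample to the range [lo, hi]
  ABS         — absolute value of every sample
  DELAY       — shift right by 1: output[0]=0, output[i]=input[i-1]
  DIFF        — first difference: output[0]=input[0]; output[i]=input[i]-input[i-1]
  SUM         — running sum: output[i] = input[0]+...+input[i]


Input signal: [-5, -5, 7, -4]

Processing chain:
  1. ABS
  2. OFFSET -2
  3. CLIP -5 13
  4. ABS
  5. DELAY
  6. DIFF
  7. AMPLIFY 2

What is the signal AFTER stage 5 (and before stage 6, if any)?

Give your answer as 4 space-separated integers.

Answer: 0 3 3 5

Derivation:
Input: [-5, -5, 7, -4]
Stage 1 (ABS): |-5|=5, |-5|=5, |7|=7, |-4|=4 -> [5, 5, 7, 4]
Stage 2 (OFFSET -2): 5+-2=3, 5+-2=3, 7+-2=5, 4+-2=2 -> [3, 3, 5, 2]
Stage 3 (CLIP -5 13): clip(3,-5,13)=3, clip(3,-5,13)=3, clip(5,-5,13)=5, clip(2,-5,13)=2 -> [3, 3, 5, 2]
Stage 4 (ABS): |3|=3, |3|=3, |5|=5, |2|=2 -> [3, 3, 5, 2]
Stage 5 (DELAY): [0, 3, 3, 5] = [0, 3, 3, 5] -> [0, 3, 3, 5]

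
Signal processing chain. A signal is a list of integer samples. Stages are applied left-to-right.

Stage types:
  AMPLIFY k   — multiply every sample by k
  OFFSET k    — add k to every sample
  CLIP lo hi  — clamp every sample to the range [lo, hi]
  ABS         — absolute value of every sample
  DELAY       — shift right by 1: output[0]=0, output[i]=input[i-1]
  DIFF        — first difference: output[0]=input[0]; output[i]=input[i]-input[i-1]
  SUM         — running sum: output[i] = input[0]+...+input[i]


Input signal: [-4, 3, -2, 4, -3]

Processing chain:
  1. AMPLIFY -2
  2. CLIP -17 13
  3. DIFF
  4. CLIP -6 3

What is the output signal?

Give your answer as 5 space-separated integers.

Answer: 3 -6 3 -6 3

Derivation:
Input: [-4, 3, -2, 4, -3]
Stage 1 (AMPLIFY -2): -4*-2=8, 3*-2=-6, -2*-2=4, 4*-2=-8, -3*-2=6 -> [8, -6, 4, -8, 6]
Stage 2 (CLIP -17 13): clip(8,-17,13)=8, clip(-6,-17,13)=-6, clip(4,-17,13)=4, clip(-8,-17,13)=-8, clip(6,-17,13)=6 -> [8, -6, 4, -8, 6]
Stage 3 (DIFF): s[0]=8, -6-8=-14, 4--6=10, -8-4=-12, 6--8=14 -> [8, -14, 10, -12, 14]
Stage 4 (CLIP -6 3): clip(8,-6,3)=3, clip(-14,-6,3)=-6, clip(10,-6,3)=3, clip(-12,-6,3)=-6, clip(14,-6,3)=3 -> [3, -6, 3, -6, 3]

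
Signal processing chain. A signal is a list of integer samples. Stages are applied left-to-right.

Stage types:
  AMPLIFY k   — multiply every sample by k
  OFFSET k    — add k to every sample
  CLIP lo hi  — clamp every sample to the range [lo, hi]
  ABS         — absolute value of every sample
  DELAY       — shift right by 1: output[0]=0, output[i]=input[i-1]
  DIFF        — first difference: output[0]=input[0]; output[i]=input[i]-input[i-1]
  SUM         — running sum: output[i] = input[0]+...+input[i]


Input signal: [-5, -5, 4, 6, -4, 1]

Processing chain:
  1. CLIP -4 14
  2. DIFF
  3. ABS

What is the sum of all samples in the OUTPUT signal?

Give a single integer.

Answer: 29

Derivation:
Input: [-5, -5, 4, 6, -4, 1]
Stage 1 (CLIP -4 14): clip(-5,-4,14)=-4, clip(-5,-4,14)=-4, clip(4,-4,14)=4, clip(6,-4,14)=6, clip(-4,-4,14)=-4, clip(1,-4,14)=1 -> [-4, -4, 4, 6, -4, 1]
Stage 2 (DIFF): s[0]=-4, -4--4=0, 4--4=8, 6-4=2, -4-6=-10, 1--4=5 -> [-4, 0, 8, 2, -10, 5]
Stage 3 (ABS): |-4|=4, |0|=0, |8|=8, |2|=2, |-10|=10, |5|=5 -> [4, 0, 8, 2, 10, 5]
Output sum: 29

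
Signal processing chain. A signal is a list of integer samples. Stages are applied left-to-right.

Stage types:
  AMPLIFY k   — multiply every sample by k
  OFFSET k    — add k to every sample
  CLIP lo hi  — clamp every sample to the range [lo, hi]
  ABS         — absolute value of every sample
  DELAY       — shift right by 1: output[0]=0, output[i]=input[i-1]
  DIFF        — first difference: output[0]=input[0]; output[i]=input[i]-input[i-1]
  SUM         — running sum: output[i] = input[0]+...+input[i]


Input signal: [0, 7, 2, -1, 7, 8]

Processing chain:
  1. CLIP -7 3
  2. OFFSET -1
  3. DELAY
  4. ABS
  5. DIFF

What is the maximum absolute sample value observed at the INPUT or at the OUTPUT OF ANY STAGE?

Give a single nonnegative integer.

Input: [0, 7, 2, -1, 7, 8] (max |s|=8)
Stage 1 (CLIP -7 3): clip(0,-7,3)=0, clip(7,-7,3)=3, clip(2,-7,3)=2, clip(-1,-7,3)=-1, clip(7,-7,3)=3, clip(8,-7,3)=3 -> [0, 3, 2, -1, 3, 3] (max |s|=3)
Stage 2 (OFFSET -1): 0+-1=-1, 3+-1=2, 2+-1=1, -1+-1=-2, 3+-1=2, 3+-1=2 -> [-1, 2, 1, -2, 2, 2] (max |s|=2)
Stage 3 (DELAY): [0, -1, 2, 1, -2, 2] = [0, -1, 2, 1, -2, 2] -> [0, -1, 2, 1, -2, 2] (max |s|=2)
Stage 4 (ABS): |0|=0, |-1|=1, |2|=2, |1|=1, |-2|=2, |2|=2 -> [0, 1, 2, 1, 2, 2] (max |s|=2)
Stage 5 (DIFF): s[0]=0, 1-0=1, 2-1=1, 1-2=-1, 2-1=1, 2-2=0 -> [0, 1, 1, -1, 1, 0] (max |s|=1)
Overall max amplitude: 8

Answer: 8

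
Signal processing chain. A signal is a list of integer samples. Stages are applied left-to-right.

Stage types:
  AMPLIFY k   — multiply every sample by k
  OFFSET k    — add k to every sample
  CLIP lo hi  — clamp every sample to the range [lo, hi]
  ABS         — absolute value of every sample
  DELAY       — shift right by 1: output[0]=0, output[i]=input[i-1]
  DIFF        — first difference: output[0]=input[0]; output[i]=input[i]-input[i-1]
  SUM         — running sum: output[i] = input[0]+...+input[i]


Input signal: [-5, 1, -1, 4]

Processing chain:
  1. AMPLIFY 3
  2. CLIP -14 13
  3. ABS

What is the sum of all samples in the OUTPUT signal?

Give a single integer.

Input: [-5, 1, -1, 4]
Stage 1 (AMPLIFY 3): -5*3=-15, 1*3=3, -1*3=-3, 4*3=12 -> [-15, 3, -3, 12]
Stage 2 (CLIP -14 13): clip(-15,-14,13)=-14, clip(3,-14,13)=3, clip(-3,-14,13)=-3, clip(12,-14,13)=12 -> [-14, 3, -3, 12]
Stage 3 (ABS): |-14|=14, |3|=3, |-3|=3, |12|=12 -> [14, 3, 3, 12]
Output sum: 32

Answer: 32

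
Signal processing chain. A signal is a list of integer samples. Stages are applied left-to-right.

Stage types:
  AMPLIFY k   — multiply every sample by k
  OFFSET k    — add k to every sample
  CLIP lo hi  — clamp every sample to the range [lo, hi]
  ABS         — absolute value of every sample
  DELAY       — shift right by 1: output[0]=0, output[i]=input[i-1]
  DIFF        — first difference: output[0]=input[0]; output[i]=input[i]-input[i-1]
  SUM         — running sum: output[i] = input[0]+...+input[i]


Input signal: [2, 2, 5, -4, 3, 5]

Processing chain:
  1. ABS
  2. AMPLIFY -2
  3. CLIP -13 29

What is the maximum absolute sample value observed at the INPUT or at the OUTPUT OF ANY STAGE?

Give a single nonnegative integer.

Answer: 10

Derivation:
Input: [2, 2, 5, -4, 3, 5] (max |s|=5)
Stage 1 (ABS): |2|=2, |2|=2, |5|=5, |-4|=4, |3|=3, |5|=5 -> [2, 2, 5, 4, 3, 5] (max |s|=5)
Stage 2 (AMPLIFY -2): 2*-2=-4, 2*-2=-4, 5*-2=-10, 4*-2=-8, 3*-2=-6, 5*-2=-10 -> [-4, -4, -10, -8, -6, -10] (max |s|=10)
Stage 3 (CLIP -13 29): clip(-4,-13,29)=-4, clip(-4,-13,29)=-4, clip(-10,-13,29)=-10, clip(-8,-13,29)=-8, clip(-6,-13,29)=-6, clip(-10,-13,29)=-10 -> [-4, -4, -10, -8, -6, -10] (max |s|=10)
Overall max amplitude: 10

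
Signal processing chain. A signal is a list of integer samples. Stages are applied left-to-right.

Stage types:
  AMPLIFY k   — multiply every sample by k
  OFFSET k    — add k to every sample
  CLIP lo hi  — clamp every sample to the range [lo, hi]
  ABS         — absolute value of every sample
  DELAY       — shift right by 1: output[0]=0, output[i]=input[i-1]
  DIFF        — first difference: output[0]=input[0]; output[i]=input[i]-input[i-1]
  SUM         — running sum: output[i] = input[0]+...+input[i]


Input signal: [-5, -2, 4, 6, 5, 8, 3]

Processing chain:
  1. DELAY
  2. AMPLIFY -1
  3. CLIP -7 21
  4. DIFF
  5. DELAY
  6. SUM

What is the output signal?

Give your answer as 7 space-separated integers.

Answer: 0 0 5 2 -4 -6 -5

Derivation:
Input: [-5, -2, 4, 6, 5, 8, 3]
Stage 1 (DELAY): [0, -5, -2, 4, 6, 5, 8] = [0, -5, -2, 4, 6, 5, 8] -> [0, -5, -2, 4, 6, 5, 8]
Stage 2 (AMPLIFY -1): 0*-1=0, -5*-1=5, -2*-1=2, 4*-1=-4, 6*-1=-6, 5*-1=-5, 8*-1=-8 -> [0, 5, 2, -4, -6, -5, -8]
Stage 3 (CLIP -7 21): clip(0,-7,21)=0, clip(5,-7,21)=5, clip(2,-7,21)=2, clip(-4,-7,21)=-4, clip(-6,-7,21)=-6, clip(-5,-7,21)=-5, clip(-8,-7,21)=-7 -> [0, 5, 2, -4, -6, -5, -7]
Stage 4 (DIFF): s[0]=0, 5-0=5, 2-5=-3, -4-2=-6, -6--4=-2, -5--6=1, -7--5=-2 -> [0, 5, -3, -6, -2, 1, -2]
Stage 5 (DELAY): [0, 0, 5, -3, -6, -2, 1] = [0, 0, 5, -3, -6, -2, 1] -> [0, 0, 5, -3, -6, -2, 1]
Stage 6 (SUM): sum[0..0]=0, sum[0..1]=0, sum[0..2]=5, sum[0..3]=2, sum[0..4]=-4, sum[0..5]=-6, sum[0..6]=-5 -> [0, 0, 5, 2, -4, -6, -5]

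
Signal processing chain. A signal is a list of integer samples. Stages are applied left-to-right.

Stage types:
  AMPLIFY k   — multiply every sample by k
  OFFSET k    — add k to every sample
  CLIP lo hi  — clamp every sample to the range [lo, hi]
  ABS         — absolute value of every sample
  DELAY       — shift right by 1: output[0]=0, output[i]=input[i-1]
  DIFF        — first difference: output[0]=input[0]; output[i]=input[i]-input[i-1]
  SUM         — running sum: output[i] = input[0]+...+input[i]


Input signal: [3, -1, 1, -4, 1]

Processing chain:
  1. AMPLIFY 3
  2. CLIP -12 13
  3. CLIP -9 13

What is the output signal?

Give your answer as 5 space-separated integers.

Input: [3, -1, 1, -4, 1]
Stage 1 (AMPLIFY 3): 3*3=9, -1*3=-3, 1*3=3, -4*3=-12, 1*3=3 -> [9, -3, 3, -12, 3]
Stage 2 (CLIP -12 13): clip(9,-12,13)=9, clip(-3,-12,13)=-3, clip(3,-12,13)=3, clip(-12,-12,13)=-12, clip(3,-12,13)=3 -> [9, -3, 3, -12, 3]
Stage 3 (CLIP -9 13): clip(9,-9,13)=9, clip(-3,-9,13)=-3, clip(3,-9,13)=3, clip(-12,-9,13)=-9, clip(3,-9,13)=3 -> [9, -3, 3, -9, 3]

Answer: 9 -3 3 -9 3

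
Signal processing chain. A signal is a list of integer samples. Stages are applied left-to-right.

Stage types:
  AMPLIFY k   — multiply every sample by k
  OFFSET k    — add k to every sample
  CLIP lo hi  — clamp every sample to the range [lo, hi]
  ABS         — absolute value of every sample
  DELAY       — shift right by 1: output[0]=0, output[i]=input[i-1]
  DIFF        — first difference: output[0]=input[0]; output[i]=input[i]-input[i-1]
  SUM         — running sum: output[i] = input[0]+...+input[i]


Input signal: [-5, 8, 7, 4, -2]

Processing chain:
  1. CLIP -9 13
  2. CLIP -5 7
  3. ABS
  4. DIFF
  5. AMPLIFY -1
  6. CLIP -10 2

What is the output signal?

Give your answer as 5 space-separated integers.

Input: [-5, 8, 7, 4, -2]
Stage 1 (CLIP -9 13): clip(-5,-9,13)=-5, clip(8,-9,13)=8, clip(7,-9,13)=7, clip(4,-9,13)=4, clip(-2,-9,13)=-2 -> [-5, 8, 7, 4, -2]
Stage 2 (CLIP -5 7): clip(-5,-5,7)=-5, clip(8,-5,7)=7, clip(7,-5,7)=7, clip(4,-5,7)=4, clip(-2,-5,7)=-2 -> [-5, 7, 7, 4, -2]
Stage 3 (ABS): |-5|=5, |7|=7, |7|=7, |4|=4, |-2|=2 -> [5, 7, 7, 4, 2]
Stage 4 (DIFF): s[0]=5, 7-5=2, 7-7=0, 4-7=-3, 2-4=-2 -> [5, 2, 0, -3, -2]
Stage 5 (AMPLIFY -1): 5*-1=-5, 2*-1=-2, 0*-1=0, -3*-1=3, -2*-1=2 -> [-5, -2, 0, 3, 2]
Stage 6 (CLIP -10 2): clip(-5,-10,2)=-5, clip(-2,-10,2)=-2, clip(0,-10,2)=0, clip(3,-10,2)=2, clip(2,-10,2)=2 -> [-5, -2, 0, 2, 2]

Answer: -5 -2 0 2 2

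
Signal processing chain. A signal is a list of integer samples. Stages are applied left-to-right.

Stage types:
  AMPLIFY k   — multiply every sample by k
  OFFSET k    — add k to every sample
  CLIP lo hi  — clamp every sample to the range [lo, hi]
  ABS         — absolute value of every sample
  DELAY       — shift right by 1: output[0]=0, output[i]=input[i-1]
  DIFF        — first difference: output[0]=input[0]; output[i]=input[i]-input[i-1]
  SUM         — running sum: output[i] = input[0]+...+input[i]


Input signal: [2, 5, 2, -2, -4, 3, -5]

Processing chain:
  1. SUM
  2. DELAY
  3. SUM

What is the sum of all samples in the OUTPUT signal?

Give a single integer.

Answer: 116

Derivation:
Input: [2, 5, 2, -2, -4, 3, -5]
Stage 1 (SUM): sum[0..0]=2, sum[0..1]=7, sum[0..2]=9, sum[0..3]=7, sum[0..4]=3, sum[0..5]=6, sum[0..6]=1 -> [2, 7, 9, 7, 3, 6, 1]
Stage 2 (DELAY): [0, 2, 7, 9, 7, 3, 6] = [0, 2, 7, 9, 7, 3, 6] -> [0, 2, 7, 9, 7, 3, 6]
Stage 3 (SUM): sum[0..0]=0, sum[0..1]=2, sum[0..2]=9, sum[0..3]=18, sum[0..4]=25, sum[0..5]=28, sum[0..6]=34 -> [0, 2, 9, 18, 25, 28, 34]
Output sum: 116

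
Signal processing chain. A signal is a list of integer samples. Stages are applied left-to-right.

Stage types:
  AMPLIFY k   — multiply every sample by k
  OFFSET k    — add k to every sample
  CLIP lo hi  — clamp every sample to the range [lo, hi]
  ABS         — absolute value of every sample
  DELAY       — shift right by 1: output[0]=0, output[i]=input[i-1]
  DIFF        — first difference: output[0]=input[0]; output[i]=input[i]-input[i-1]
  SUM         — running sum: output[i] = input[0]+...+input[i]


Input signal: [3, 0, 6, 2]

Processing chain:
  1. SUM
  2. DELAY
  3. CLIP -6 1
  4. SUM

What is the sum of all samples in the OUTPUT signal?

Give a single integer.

Input: [3, 0, 6, 2]
Stage 1 (SUM): sum[0..0]=3, sum[0..1]=3, sum[0..2]=9, sum[0..3]=11 -> [3, 3, 9, 11]
Stage 2 (DELAY): [0, 3, 3, 9] = [0, 3, 3, 9] -> [0, 3, 3, 9]
Stage 3 (CLIP -6 1): clip(0,-6,1)=0, clip(3,-6,1)=1, clip(3,-6,1)=1, clip(9,-6,1)=1 -> [0, 1, 1, 1]
Stage 4 (SUM): sum[0..0]=0, sum[0..1]=1, sum[0..2]=2, sum[0..3]=3 -> [0, 1, 2, 3]
Output sum: 6

Answer: 6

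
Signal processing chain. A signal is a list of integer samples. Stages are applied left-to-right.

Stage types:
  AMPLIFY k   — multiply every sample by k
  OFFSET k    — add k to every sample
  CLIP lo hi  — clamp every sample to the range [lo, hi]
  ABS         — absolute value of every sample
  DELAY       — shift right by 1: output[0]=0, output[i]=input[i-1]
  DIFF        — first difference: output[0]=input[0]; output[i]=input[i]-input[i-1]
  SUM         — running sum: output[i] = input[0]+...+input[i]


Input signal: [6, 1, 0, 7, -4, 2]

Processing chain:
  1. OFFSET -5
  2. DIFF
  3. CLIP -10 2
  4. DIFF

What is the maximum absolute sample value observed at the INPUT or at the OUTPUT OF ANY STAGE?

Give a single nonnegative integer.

Input: [6, 1, 0, 7, -4, 2] (max |s|=7)
Stage 1 (OFFSET -5): 6+-5=1, 1+-5=-4, 0+-5=-5, 7+-5=2, -4+-5=-9, 2+-5=-3 -> [1, -4, -5, 2, -9, -3] (max |s|=9)
Stage 2 (DIFF): s[0]=1, -4-1=-5, -5--4=-1, 2--5=7, -9-2=-11, -3--9=6 -> [1, -5, -1, 7, -11, 6] (max |s|=11)
Stage 3 (CLIP -10 2): clip(1,-10,2)=1, clip(-5,-10,2)=-5, clip(-1,-10,2)=-1, clip(7,-10,2)=2, clip(-11,-10,2)=-10, clip(6,-10,2)=2 -> [1, -5, -1, 2, -10, 2] (max |s|=10)
Stage 4 (DIFF): s[0]=1, -5-1=-6, -1--5=4, 2--1=3, -10-2=-12, 2--10=12 -> [1, -6, 4, 3, -12, 12] (max |s|=12)
Overall max amplitude: 12

Answer: 12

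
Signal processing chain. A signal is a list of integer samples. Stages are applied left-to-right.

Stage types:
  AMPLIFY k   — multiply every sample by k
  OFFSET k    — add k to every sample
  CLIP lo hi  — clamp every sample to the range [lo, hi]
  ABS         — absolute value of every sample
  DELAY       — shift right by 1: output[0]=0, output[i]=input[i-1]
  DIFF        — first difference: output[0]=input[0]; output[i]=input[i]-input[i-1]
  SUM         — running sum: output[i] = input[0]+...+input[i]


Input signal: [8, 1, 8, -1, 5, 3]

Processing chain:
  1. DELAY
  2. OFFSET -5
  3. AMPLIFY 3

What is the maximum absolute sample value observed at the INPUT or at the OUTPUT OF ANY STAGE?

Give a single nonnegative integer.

Answer: 18

Derivation:
Input: [8, 1, 8, -1, 5, 3] (max |s|=8)
Stage 1 (DELAY): [0, 8, 1, 8, -1, 5] = [0, 8, 1, 8, -1, 5] -> [0, 8, 1, 8, -1, 5] (max |s|=8)
Stage 2 (OFFSET -5): 0+-5=-5, 8+-5=3, 1+-5=-4, 8+-5=3, -1+-5=-6, 5+-5=0 -> [-5, 3, -4, 3, -6, 0] (max |s|=6)
Stage 3 (AMPLIFY 3): -5*3=-15, 3*3=9, -4*3=-12, 3*3=9, -6*3=-18, 0*3=0 -> [-15, 9, -12, 9, -18, 0] (max |s|=18)
Overall max amplitude: 18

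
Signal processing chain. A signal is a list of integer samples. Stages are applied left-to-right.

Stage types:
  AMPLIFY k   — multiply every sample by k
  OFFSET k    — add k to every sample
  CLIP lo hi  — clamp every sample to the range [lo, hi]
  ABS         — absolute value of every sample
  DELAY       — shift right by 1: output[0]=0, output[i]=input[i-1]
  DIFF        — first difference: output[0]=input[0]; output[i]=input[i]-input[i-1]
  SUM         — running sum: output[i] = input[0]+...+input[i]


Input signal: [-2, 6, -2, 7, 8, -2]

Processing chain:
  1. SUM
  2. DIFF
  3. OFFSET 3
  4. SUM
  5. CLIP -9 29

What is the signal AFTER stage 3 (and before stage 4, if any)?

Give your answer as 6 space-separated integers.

Answer: 1 9 1 10 11 1

Derivation:
Input: [-2, 6, -2, 7, 8, -2]
Stage 1 (SUM): sum[0..0]=-2, sum[0..1]=4, sum[0..2]=2, sum[0..3]=9, sum[0..4]=17, sum[0..5]=15 -> [-2, 4, 2, 9, 17, 15]
Stage 2 (DIFF): s[0]=-2, 4--2=6, 2-4=-2, 9-2=7, 17-9=8, 15-17=-2 -> [-2, 6, -2, 7, 8, -2]
Stage 3 (OFFSET 3): -2+3=1, 6+3=9, -2+3=1, 7+3=10, 8+3=11, -2+3=1 -> [1, 9, 1, 10, 11, 1]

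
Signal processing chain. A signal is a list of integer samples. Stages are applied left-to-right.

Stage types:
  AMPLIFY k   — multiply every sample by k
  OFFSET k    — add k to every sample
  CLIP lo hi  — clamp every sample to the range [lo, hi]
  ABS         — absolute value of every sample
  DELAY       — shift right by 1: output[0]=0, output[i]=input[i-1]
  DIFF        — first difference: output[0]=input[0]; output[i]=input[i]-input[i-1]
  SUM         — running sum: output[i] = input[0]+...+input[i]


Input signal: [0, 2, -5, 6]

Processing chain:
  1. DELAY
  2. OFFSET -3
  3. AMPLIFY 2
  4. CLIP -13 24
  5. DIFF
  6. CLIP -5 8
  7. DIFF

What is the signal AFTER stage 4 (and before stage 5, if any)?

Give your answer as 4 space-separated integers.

Answer: -6 -6 -2 -13

Derivation:
Input: [0, 2, -5, 6]
Stage 1 (DELAY): [0, 0, 2, -5] = [0, 0, 2, -5] -> [0, 0, 2, -5]
Stage 2 (OFFSET -3): 0+-3=-3, 0+-3=-3, 2+-3=-1, -5+-3=-8 -> [-3, -3, -1, -8]
Stage 3 (AMPLIFY 2): -3*2=-6, -3*2=-6, -1*2=-2, -8*2=-16 -> [-6, -6, -2, -16]
Stage 4 (CLIP -13 24): clip(-6,-13,24)=-6, clip(-6,-13,24)=-6, clip(-2,-13,24)=-2, clip(-16,-13,24)=-13 -> [-6, -6, -2, -13]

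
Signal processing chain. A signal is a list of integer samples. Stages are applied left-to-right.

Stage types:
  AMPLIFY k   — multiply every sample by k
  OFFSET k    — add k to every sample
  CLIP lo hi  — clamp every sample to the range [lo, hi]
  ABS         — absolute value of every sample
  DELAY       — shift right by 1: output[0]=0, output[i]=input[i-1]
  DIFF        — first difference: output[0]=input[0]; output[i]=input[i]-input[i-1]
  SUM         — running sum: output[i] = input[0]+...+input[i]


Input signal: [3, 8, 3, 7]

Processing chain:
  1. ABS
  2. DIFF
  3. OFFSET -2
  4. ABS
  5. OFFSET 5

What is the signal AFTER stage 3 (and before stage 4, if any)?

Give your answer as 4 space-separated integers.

Input: [3, 8, 3, 7]
Stage 1 (ABS): |3|=3, |8|=8, |3|=3, |7|=7 -> [3, 8, 3, 7]
Stage 2 (DIFF): s[0]=3, 8-3=5, 3-8=-5, 7-3=4 -> [3, 5, -5, 4]
Stage 3 (OFFSET -2): 3+-2=1, 5+-2=3, -5+-2=-7, 4+-2=2 -> [1, 3, -7, 2]

Answer: 1 3 -7 2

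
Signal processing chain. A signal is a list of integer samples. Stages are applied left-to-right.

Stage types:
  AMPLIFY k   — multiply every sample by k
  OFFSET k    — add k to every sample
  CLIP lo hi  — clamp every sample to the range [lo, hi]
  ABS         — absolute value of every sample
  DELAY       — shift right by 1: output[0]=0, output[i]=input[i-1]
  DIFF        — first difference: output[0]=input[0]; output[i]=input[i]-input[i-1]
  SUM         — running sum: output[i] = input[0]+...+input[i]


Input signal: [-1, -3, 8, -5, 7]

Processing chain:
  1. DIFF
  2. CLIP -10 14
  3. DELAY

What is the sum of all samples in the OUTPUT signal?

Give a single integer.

Answer: -2

Derivation:
Input: [-1, -3, 8, -5, 7]
Stage 1 (DIFF): s[0]=-1, -3--1=-2, 8--3=11, -5-8=-13, 7--5=12 -> [-1, -2, 11, -13, 12]
Stage 2 (CLIP -10 14): clip(-1,-10,14)=-1, clip(-2,-10,14)=-2, clip(11,-10,14)=11, clip(-13,-10,14)=-10, clip(12,-10,14)=12 -> [-1, -2, 11, -10, 12]
Stage 3 (DELAY): [0, -1, -2, 11, -10] = [0, -1, -2, 11, -10] -> [0, -1, -2, 11, -10]
Output sum: -2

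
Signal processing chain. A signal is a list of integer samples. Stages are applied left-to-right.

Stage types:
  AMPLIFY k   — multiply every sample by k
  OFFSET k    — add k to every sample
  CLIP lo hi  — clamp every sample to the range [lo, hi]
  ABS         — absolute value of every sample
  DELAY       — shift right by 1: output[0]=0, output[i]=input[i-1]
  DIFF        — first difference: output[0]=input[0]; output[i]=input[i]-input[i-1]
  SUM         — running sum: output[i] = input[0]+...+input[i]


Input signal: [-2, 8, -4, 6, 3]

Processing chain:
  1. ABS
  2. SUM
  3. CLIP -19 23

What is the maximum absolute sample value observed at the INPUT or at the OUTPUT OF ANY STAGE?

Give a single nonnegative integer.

Input: [-2, 8, -4, 6, 3] (max |s|=8)
Stage 1 (ABS): |-2|=2, |8|=8, |-4|=4, |6|=6, |3|=3 -> [2, 8, 4, 6, 3] (max |s|=8)
Stage 2 (SUM): sum[0..0]=2, sum[0..1]=10, sum[0..2]=14, sum[0..3]=20, sum[0..4]=23 -> [2, 10, 14, 20, 23] (max |s|=23)
Stage 3 (CLIP -19 23): clip(2,-19,23)=2, clip(10,-19,23)=10, clip(14,-19,23)=14, clip(20,-19,23)=20, clip(23,-19,23)=23 -> [2, 10, 14, 20, 23] (max |s|=23)
Overall max amplitude: 23

Answer: 23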